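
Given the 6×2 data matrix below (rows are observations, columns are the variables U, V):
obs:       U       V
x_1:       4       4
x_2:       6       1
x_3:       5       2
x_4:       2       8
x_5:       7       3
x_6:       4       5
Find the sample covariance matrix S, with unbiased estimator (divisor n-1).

Step 1 — column means:
  mean(U) = (4 + 6 + 5 + 2 + 7 + 4) / 6 = 28/6 = 4.6667
  mean(V) = (4 + 1 + 2 + 8 + 3 + 5) / 6 = 23/6 = 3.8333

Step 2 — sample covariance S[i,j] = (1/(n-1)) · Σ_k (x_{k,i} - mean_i) · (x_{k,j} - mean_j), with n-1 = 5.
  S[U,U] = ((-0.6667)·(-0.6667) + (1.3333)·(1.3333) + (0.3333)·(0.3333) + (-2.6667)·(-2.6667) + (2.3333)·(2.3333) + (-0.6667)·(-0.6667)) / 5 = 15.3333/5 = 3.0667
  S[U,V] = ((-0.6667)·(0.1667) + (1.3333)·(-2.8333) + (0.3333)·(-1.8333) + (-2.6667)·(4.1667) + (2.3333)·(-0.8333) + (-0.6667)·(1.1667)) / 5 = -18.3333/5 = -3.6667
  S[V,V] = ((0.1667)·(0.1667) + (-2.8333)·(-2.8333) + (-1.8333)·(-1.8333) + (4.1667)·(4.1667) + (-0.8333)·(-0.8333) + (1.1667)·(1.1667)) / 5 = 30.8333/5 = 6.1667

S is symmetric (S[j,i] = S[i,j]). Assembling:

S = [[3.0667, -3.6667],
 [-3.6667, 6.1667]]


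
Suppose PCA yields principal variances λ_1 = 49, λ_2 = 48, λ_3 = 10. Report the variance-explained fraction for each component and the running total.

Step 1 — total variance = trace(Sigma) = Σ λ_i = 49 + 48 + 10 = 107.

Step 2 — fraction explained by component i = λ_i / Σ λ:
  PC1: 49/107 = 0.4579
  PC2: 48/107 = 0.4486
  PC3: 10/107 = 0.0935

Step 3 — cumulative fraction after k components = (λ_1 + ... + λ_k) / Σ λ:
  k = 1: 49/107 = 0.4579
  k = 2: (49 + 48)/107 = 97/107 = 0.9065
  k = 3: (49 + 48 + 10)/107 = 107/107 = 1

Summary (fraction, with percent):

explained: PC1 0.4579 (45.79%), PC2 0.4486 (44.86%), PC3 0.0935 (9.35%);  cumulative: 0.4579, 0.9065, 1


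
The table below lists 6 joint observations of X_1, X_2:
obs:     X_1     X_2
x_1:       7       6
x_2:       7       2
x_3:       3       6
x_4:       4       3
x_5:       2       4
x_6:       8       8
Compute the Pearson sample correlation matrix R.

Step 1 — column means:
  mean(X_1) = (7 + 7 + 3 + 4 + 2 + 8) / 6 = 31/6 = 5.1667
  mean(X_2) = (6 + 2 + 6 + 3 + 4 + 8) / 6 = 29/6 = 4.8333

Step 2 — sample variances and covariances s[i,j] = (1/(n-1)) · Σ_k (x_{k,i} - mean_i) · (x_{k,j} - mean_j), with n-1 = 5:
  s[X_1,X_1] = ((1.8333)·(1.8333) + (1.8333)·(1.8333) + (-2.1667)·(-2.1667) + (-1.1667)·(-1.1667) + (-3.1667)·(-3.1667) + (2.8333)·(2.8333)) / 5 = 30.8333/5 = 6.1667
  s[X_1,X_2] = ((1.8333)·(1.1667) + (1.8333)·(-2.8333) + (-2.1667)·(1.1667) + (-1.1667)·(-1.8333) + (-3.1667)·(-0.8333) + (2.8333)·(3.1667)) / 5 = 8.1667/5 = 1.6333
  s[X_2,X_2] = ((1.1667)·(1.1667) + (-2.8333)·(-2.8333) + (1.1667)·(1.1667) + (-1.8333)·(-1.8333) + (-0.8333)·(-0.8333) + (3.1667)·(3.1667)) / 5 = 24.8333/5 = 4.9667
  Sample standard deviations s_i = √(s[i,i]):
  s(X_1) = √(6.1667) = 2.4833
  s(X_2) = √(4.9667) = 2.2286

Step 3 — r_{ij} = s_{ij} / (s_i · s_j):
  r[X_1,X_1] = 1 (diagonal).
  r[X_1,X_2] = 1.6333 / (2.4833 · 2.2286) = 1.6333 / 5.5342 = 0.2951
  r[X_2,X_2] = 1 (diagonal).

R is symmetric with unit diagonal. Assembling:

R = [[1, 0.2951],
 [0.2951, 1]]


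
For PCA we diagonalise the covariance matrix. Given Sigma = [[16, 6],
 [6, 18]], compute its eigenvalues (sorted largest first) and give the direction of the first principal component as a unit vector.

Step 1 — characteristic polynomial of 2×2 Sigma:
  det(Sigma - λI) = λ² - trace · λ + det = 0.
  trace = 16 + 18 = 34, det = 16·18 - (6)² = 252.
Step 2 — discriminant:
  Δ = trace² - 4·det = 1156 - 1008 = 148.
Step 3 — eigenvalues:
  λ = (trace ± √Δ)/2 = (34 ± 12.1655)/2,
  λ_1 = 23.0828,  λ_2 = 10.9172.

Step 4 — unit eigenvector for λ_1: solve (Sigma - λ_1 I)v = 0. First row:
  (16 - 23.0828)·v_x + (6)·v_y = 0, i.e. (-7.0828)·v_x + (6)·v_y = 0,
  so v ∝ (b, λ_1 - a) = (6, 7.0828) = u.
  ||u|| = √((6)² + (7.0828)²) = √(86.1655) ≈ 9.2825,
  v_1 = u/||u|| ≈ (0.6464, 0.763) (||v_1|| = 1).

λ_1 = 23.0828,  λ_2 = 10.9172;  v_1 ≈ (0.6464, 0.763)


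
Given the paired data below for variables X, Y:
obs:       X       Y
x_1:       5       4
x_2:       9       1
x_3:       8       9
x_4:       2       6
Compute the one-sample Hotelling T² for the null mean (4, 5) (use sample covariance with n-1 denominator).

Step 1 — sample mean vector:
  mean(X) = (5 + 9 + 8 + 2) / 4 = 24/4 = 6
  mean(Y) = (4 + 1 + 9 + 6) / 4 = 20/4 = 5
  x̄ = (6, 5),  deviation x̄ - mu_0 = (6, 5) - (4, 5) = (2, 0).

Step 2 — sample covariance matrix, S[i,j] = (1/(n-1)) · Σ_k (x_{k,i} - mean_i) · (x_{k,j} - mean_j), divisor n-1 = 3:
  S[X,X] = ((-1)·(-1) + (3)·(3) + (2)·(2) + (-4)·(-4)) / 3 = 30/3 = 10
  S[X,Y] = ((-1)·(-1) + (3)·(-4) + (2)·(4) + (-4)·(1)) / 3 = -7/3 = -2.3333
  S[Y,Y] = ((-1)·(-1) + (-4)·(-4) + (4)·(4) + (1)·(1)) / 3 = 34/3 = 11.3333
  S = [[10, -2.3333],
 [-2.3333, 11.3333]].

Step 3 — invert S. det(S) = 10·11.3333 - (-2.3333)² = 107.8889.
  S^{-1} = (1/det) · [[d, -b], [-b, a]] = [[0.105, 0.0216],
 [0.0216, 0.0927]].

Step 4 — quadratic form (x̄ - mu_0)^T · S^{-1} · (x̄ - mu_0):
  S^{-1} · (x̄ - mu_0) = (0.2101, 0.0433),
  (x̄ - mu_0)^T · [...] = (2)·(0.2101) + (0)·(0.0433) = 0.4202.

Step 5 — scale by n: T² = 4 · 0.4202 = 1.6807.

T² ≈ 1.6807


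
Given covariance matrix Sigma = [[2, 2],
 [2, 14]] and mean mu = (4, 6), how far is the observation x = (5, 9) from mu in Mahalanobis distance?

Step 1 — centre the observation: (x - mu) = (1, 3).

Step 2 — invert Sigma. det(Sigma) = 2·14 - (2)² = 24.
  Sigma^{-1} = (1/det) · [[d, -b], [-b, a]] = [[0.5833, -0.0833],
 [-0.0833, 0.0833]].

Step 3 — form the quadratic (x - mu)^T · Sigma^{-1} · (x - mu):
  Sigma^{-1} · (x - mu) = (0.3333, 0.1667).
  (x - mu)^T · [Sigma^{-1} · (x - mu)] = (1)·(0.3333) + (3)·(0.1667) = 0.8333.

Step 4 — take square root: d = √(0.8333) ≈ 0.9129.

d(x, mu) = √(0.8333) ≈ 0.9129


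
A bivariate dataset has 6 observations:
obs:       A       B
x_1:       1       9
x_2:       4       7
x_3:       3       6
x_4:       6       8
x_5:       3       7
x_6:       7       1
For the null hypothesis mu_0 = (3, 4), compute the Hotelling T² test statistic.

Step 1 — sample mean vector:
  mean(A) = (1 + 4 + 3 + 6 + 3 + 7) / 6 = 24/6 = 4
  mean(B) = (9 + 7 + 6 + 8 + 7 + 1) / 6 = 38/6 = 6.3333
  x̄ = (4, 6.3333),  deviation x̄ - mu_0 = (4, 6.3333) - (3, 4) = (1, 2.3333).

Step 2 — sample covariance matrix, S[i,j] = (1/(n-1)) · Σ_k (x_{k,i} - mean_i) · (x_{k,j} - mean_j), divisor n-1 = 5:
  S[A,A] = ((-3)·(-3) + (0)·(0) + (-1)·(-1) + (2)·(2) + (-1)·(-1) + (3)·(3)) / 5 = 24/5 = 4.8
  S[A,B] = ((-3)·(2.6667) + (0)·(0.6667) + (-1)·(-0.3333) + (2)·(1.6667) + (-1)·(0.6667) + (3)·(-5.3333)) / 5 = -21/5 = -4.2
  S[B,B] = ((2.6667)·(2.6667) + (0.6667)·(0.6667) + (-0.3333)·(-0.3333) + (1.6667)·(1.6667) + (0.6667)·(0.6667) + (-5.3333)·(-5.3333)) / 5 = 39.3333/5 = 7.8667
  S = [[4.8, -4.2],
 [-4.2, 7.8667]].

Step 3 — invert S. det(S) = 4.8·7.8667 - (-4.2)² = 20.12.
  S^{-1} = (1/det) · [[d, -b], [-b, a]] = [[0.391, 0.2087],
 [0.2087, 0.2386]].

Step 4 — quadratic form (x̄ - mu_0)^T · S^{-1} · (x̄ - mu_0):
  S^{-1} · (x̄ - mu_0) = (0.8781, 0.7654),
  (x̄ - mu_0)^T · [...] = (1)·(0.8781) + (2.3333)·(0.7654) = 2.664.

Step 5 — scale by n: T² = 6 · 2.664 = 15.9841.

T² ≈ 15.9841


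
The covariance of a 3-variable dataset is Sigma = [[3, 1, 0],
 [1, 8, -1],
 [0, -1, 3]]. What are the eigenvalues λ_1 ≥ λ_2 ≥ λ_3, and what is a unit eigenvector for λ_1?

Step 1 — characteristic polynomial p(λ) = det(λI - Sigma) = λ³ - tr·λ² + c_1·λ - det, where tr = trace, c_1 = sum of the principal 2×2 minors, det = det(Sigma):
  tr = 3 + 8 + 3 = 14,
  c_1 = (3·8 - (1)²) + (3·3 - (0)²) + (8·3 - (-1)²) = 23 + 9 + 23 = 55,
  det = 3·(8·3 - (-1)²) - (1)·((1)·3 - (-1)·(0)) + (0)·((1)·(-1) - 8·(0)) = 3·(23) - (1)·(3) + (0)·(-1) = 66.
  So p(λ) = λ³ - 14λ² + 55λ - 66.
Step 2 — look for an integer root (rational root theorem: any rational root is an integer divisor of 66). Testing λ = 3:
  p(3) = 27 - 126 + 165 - 66 = 0  ✓
  Dividing out (λ - 3): p(λ) = (λ - 3)(λ² - 11λ + 22).
Step 3 — remaining eigenvalues from the quadratic λ² - 11λ + 22 = 0:
  Δ = 11² - 4·22 = 121 - 88 = 33,  λ = (11 ± √33)/2 = (11 ± 5.7446)/2 ≈ 8.3723 or 2.6277.
  Sorted: λ_1 = 8.3723,  λ_2 = 3,  λ_3 = 2.6277  (check: sum = 14 = tr ✓).

Step 4 — unit eigenvector for λ_1 ≈ 8.3723: v spans the null space of (Sigma - λ_1 I), whose rows are
  r_1 = (-5.3723, 1, 0),  r_2 = (1, -0.3723, -1),  r_3 = (0, -1, -5.3723).
  v is orthogonal to every row, so take v ∝ r_1 × r_2 = ((1)·(-1) - (0)·(-0.3723), (0)·(1) - (-5.3723)·(-1), (-5.3723)·(-0.3723) - (1)·(1)) ≈ (-1, -5.3723, 1).
  Rescale (multiply by -1 so the first nonzero entry is positive): u = (1, 5.3723, -1).
  ||u|| = √((1)² + (5.3723)² + (-1)²) = √(30.8614) ≈ 5.5553,  v_1 = u/||u|| ≈ (0.18, 0.9671, -0.18) (||v_1|| = 1).

λ_1 = 8.3723,  λ_2 = 3,  λ_3 = 2.6277;  v_1 ≈ (0.18, 0.9671, -0.18)


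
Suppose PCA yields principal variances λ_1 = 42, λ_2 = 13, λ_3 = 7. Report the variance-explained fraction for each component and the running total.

Step 1 — total variance = trace(Sigma) = Σ λ_i = 42 + 13 + 7 = 62.

Step 2 — fraction explained by component i = λ_i / Σ λ:
  PC1: 42/62 = 0.6774
  PC2: 13/62 = 0.2097
  PC3: 7/62 = 0.1129

Step 3 — cumulative fraction after k components = (λ_1 + ... + λ_k) / Σ λ:
  k = 1: 42/62 = 0.6774
  k = 2: (42 + 13)/62 = 55/62 = 0.8871
  k = 3: (42 + 13 + 7)/62 = 62/62 = 1

Summary (fraction, with percent):

explained: PC1 0.6774 (67.74%), PC2 0.2097 (20.97%), PC3 0.1129 (11.29%);  cumulative: 0.6774, 0.8871, 1


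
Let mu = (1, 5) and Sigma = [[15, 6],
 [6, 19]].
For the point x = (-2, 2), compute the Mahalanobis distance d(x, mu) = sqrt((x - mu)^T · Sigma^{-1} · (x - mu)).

Step 1 — centre the observation: (x - mu) = (-3, -3).

Step 2 — invert Sigma. det(Sigma) = 15·19 - (6)² = 249.
  Sigma^{-1} = (1/det) · [[d, -b], [-b, a]] = [[0.0763, -0.0241],
 [-0.0241, 0.0602]].

Step 3 — form the quadratic (x - mu)^T · Sigma^{-1} · (x - mu):
  Sigma^{-1} · (x - mu) = (-0.1566, -0.1084).
  (x - mu)^T · [Sigma^{-1} · (x - mu)] = (-3)·(-0.1566) + (-3)·(-0.1084) = 0.7952.

Step 4 — take square root: d = √(0.7952) ≈ 0.8917.

d(x, mu) = √(0.7952) ≈ 0.8917


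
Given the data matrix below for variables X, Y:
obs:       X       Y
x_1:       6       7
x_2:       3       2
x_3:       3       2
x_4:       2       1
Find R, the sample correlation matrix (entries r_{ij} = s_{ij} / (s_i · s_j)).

Step 1 — column means:
  mean(X) = (6 + 3 + 3 + 2) / 4 = 14/4 = 3.5
  mean(Y) = (7 + 2 + 2 + 1) / 4 = 12/4 = 3

Step 2 — sample variances and covariances s[i,j] = (1/(n-1)) · Σ_k (x_{k,i} - mean_i) · (x_{k,j} - mean_j), with n-1 = 3:
  s[X,X] = ((2.5)·(2.5) + (-0.5)·(-0.5) + (-0.5)·(-0.5) + (-1.5)·(-1.5)) / 3 = 9/3 = 3
  s[X,Y] = ((2.5)·(4) + (-0.5)·(-1) + (-0.5)·(-1) + (-1.5)·(-2)) / 3 = 14/3 = 4.6667
  s[Y,Y] = ((4)·(4) + (-1)·(-1) + (-1)·(-1) + (-2)·(-2)) / 3 = 22/3 = 7.3333
  Sample standard deviations s_i = √(s[i,i]):
  s(X) = √(3) = 1.7321
  s(Y) = √(7.3333) = 2.708

Step 3 — r_{ij} = s_{ij} / (s_i · s_j):
  r[X,X] = 1 (diagonal).
  r[X,Y] = 4.6667 / (1.7321 · 2.708) = 4.6667 / 4.6904 = 0.9949
  r[Y,Y] = 1 (diagonal).

R is symmetric with unit diagonal. Assembling:

R = [[1, 0.9949],
 [0.9949, 1]]


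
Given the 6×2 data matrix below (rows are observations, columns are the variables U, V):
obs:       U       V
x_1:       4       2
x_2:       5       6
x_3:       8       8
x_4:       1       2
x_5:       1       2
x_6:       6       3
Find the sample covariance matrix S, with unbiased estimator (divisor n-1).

Step 1 — column means:
  mean(U) = (4 + 5 + 8 + 1 + 1 + 6) / 6 = 25/6 = 4.1667
  mean(V) = (2 + 6 + 8 + 2 + 2 + 3) / 6 = 23/6 = 3.8333

Step 2 — sample covariance S[i,j] = (1/(n-1)) · Σ_k (x_{k,i} - mean_i) · (x_{k,j} - mean_j), with n-1 = 5.
  S[U,U] = ((-0.1667)·(-0.1667) + (0.8333)·(0.8333) + (3.8333)·(3.8333) + (-3.1667)·(-3.1667) + (-3.1667)·(-3.1667) + (1.8333)·(1.8333)) / 5 = 38.8333/5 = 7.7667
  S[U,V] = ((-0.1667)·(-1.8333) + (0.8333)·(2.1667) + (3.8333)·(4.1667) + (-3.1667)·(-1.8333) + (-3.1667)·(-1.8333) + (1.8333)·(-0.8333)) / 5 = 28.1667/5 = 5.6333
  S[V,V] = ((-1.8333)·(-1.8333) + (2.1667)·(2.1667) + (4.1667)·(4.1667) + (-1.8333)·(-1.8333) + (-1.8333)·(-1.8333) + (-0.8333)·(-0.8333)) / 5 = 32.8333/5 = 6.5667

S is symmetric (S[j,i] = S[i,j]). Assembling:

S = [[7.7667, 5.6333],
 [5.6333, 6.5667]]


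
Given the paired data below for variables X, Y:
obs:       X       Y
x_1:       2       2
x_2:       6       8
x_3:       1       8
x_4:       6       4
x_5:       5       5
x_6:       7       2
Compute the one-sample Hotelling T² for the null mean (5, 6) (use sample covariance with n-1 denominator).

Step 1 — sample mean vector:
  mean(X) = (2 + 6 + 1 + 6 + 5 + 7) / 6 = 27/6 = 4.5
  mean(Y) = (2 + 8 + 8 + 4 + 5 + 2) / 6 = 29/6 = 4.8333
  x̄ = (4.5, 4.8333),  deviation x̄ - mu_0 = (4.5, 4.8333) - (5, 6) = (-0.5, -1.1667).

Step 2 — sample covariance matrix, S[i,j] = (1/(n-1)) · Σ_k (x_{k,i} - mean_i) · (x_{k,j} - mean_j), divisor n-1 = 5:
  S[X,X] = ((-2.5)·(-2.5) + (1.5)·(1.5) + (-3.5)·(-3.5) + (1.5)·(1.5) + (0.5)·(0.5) + (2.5)·(2.5)) / 5 = 29.5/5 = 5.9
  S[X,Y] = ((-2.5)·(-2.8333) + (1.5)·(3.1667) + (-3.5)·(3.1667) + (1.5)·(-0.8333) + (0.5)·(0.1667) + (2.5)·(-2.8333)) / 5 = -7.5/5 = -1.5
  S[Y,Y] = ((-2.8333)·(-2.8333) + (3.1667)·(3.1667) + (3.1667)·(3.1667) + (-0.8333)·(-0.8333) + (0.1667)·(0.1667) + (-2.8333)·(-2.8333)) / 5 = 36.8333/5 = 7.3667
  S = [[5.9, -1.5],
 [-1.5, 7.3667]].

Step 3 — invert S. det(S) = 5.9·7.3667 - (-1.5)² = 41.2133.
  S^{-1} = (1/det) · [[d, -b], [-b, a]] = [[0.1787, 0.0364],
 [0.0364, 0.1432]].

Step 4 — quadratic form (x̄ - mu_0)^T · S^{-1} · (x̄ - mu_0):
  S^{-1} · (x̄ - mu_0) = (-0.1318, -0.1852),
  (x̄ - mu_0)^T · [...] = (-0.5)·(-0.1318) + (-1.1667)·(-0.1852) = 0.282.

Step 5 — scale by n: T² = 6 · 0.282 = 1.692.

T² ≈ 1.692


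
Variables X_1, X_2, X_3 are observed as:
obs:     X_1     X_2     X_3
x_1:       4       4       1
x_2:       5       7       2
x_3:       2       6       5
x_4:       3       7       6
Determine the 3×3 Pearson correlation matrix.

Step 1 — column means:
  mean(X_1) = (4 + 5 + 2 + 3) / 4 = 14/4 = 3.5
  mean(X_2) = (4 + 7 + 6 + 7) / 4 = 24/4 = 6
  mean(X_3) = (1 + 2 + 5 + 6) / 4 = 14/4 = 3.5

Step 2 — sample variances and covariances s[i,j] = (1/(n-1)) · Σ_k (x_{k,i} - mean_i) · (x_{k,j} - mean_j), with n-1 = 3:
  s[X_1,X_1] = ((0.5)·(0.5) + (1.5)·(1.5) + (-1.5)·(-1.5) + (-0.5)·(-0.5)) / 3 = 5/3 = 1.6667
  s[X_1,X_2] = ((0.5)·(-2) + (1.5)·(1) + (-1.5)·(0) + (-0.5)·(1)) / 3 = 0/3 = 0
  s[X_1,X_3] = ((0.5)·(-2.5) + (1.5)·(-1.5) + (-1.5)·(1.5) + (-0.5)·(2.5)) / 3 = -7/3 = -2.3333
  s[X_2,X_2] = ((-2)·(-2) + (1)·(1) + (0)·(0) + (1)·(1)) / 3 = 6/3 = 2
  s[X_2,X_3] = ((-2)·(-2.5) + (1)·(-1.5) + (0)·(1.5) + (1)·(2.5)) / 3 = 6/3 = 2
  s[X_3,X_3] = ((-2.5)·(-2.5) + (-1.5)·(-1.5) + (1.5)·(1.5) + (2.5)·(2.5)) / 3 = 17/3 = 5.6667
  Sample standard deviations s_i = √(s[i,i]):
  s(X_1) = √(1.6667) = 1.291
  s(X_2) = √(2) = 1.4142
  s(X_3) = √(5.6667) = 2.3805

Step 3 — r_{ij} = s_{ij} / (s_i · s_j):
  r[X_1,X_1] = 1 (diagonal).
  r[X_1,X_2] = 0 / (1.291 · 1.4142) = 0 / 1.8257 = 0
  r[X_1,X_3] = -2.3333 / (1.291 · 2.3805) = -2.3333 / 3.0732 = -0.7593
  r[X_2,X_2] = 1 (diagonal).
  r[X_2,X_3] = 2 / (1.4142 · 2.3805) = 2 / 3.3665 = 0.5941
  r[X_3,X_3] = 1 (diagonal).

R is symmetric with unit diagonal. Assembling:

R = [[1, 0, -0.7593],
 [0, 1, 0.5941],
 [-0.7593, 0.5941, 1]]


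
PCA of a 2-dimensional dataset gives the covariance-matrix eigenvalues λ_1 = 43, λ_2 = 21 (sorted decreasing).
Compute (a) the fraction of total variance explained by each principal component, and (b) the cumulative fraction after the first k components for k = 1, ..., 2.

Step 1 — total variance = trace(Sigma) = Σ λ_i = 43 + 21 = 64.

Step 2 — fraction explained by component i = λ_i / Σ λ:
  PC1: 43/64 = 0.6719
  PC2: 21/64 = 0.3281

Step 3 — cumulative fraction after k components = (λ_1 + ... + λ_k) / Σ λ:
  k = 1: 43/64 = 0.6719
  k = 2: (43 + 21)/64 = 64/64 = 1

Summary (fraction, with percent):

explained: PC1 0.6719 (67.19%), PC2 0.3281 (32.81%);  cumulative: 0.6719, 1


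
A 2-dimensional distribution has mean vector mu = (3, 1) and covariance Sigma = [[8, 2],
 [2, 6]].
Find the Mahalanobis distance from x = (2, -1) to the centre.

Step 1 — centre the observation: (x - mu) = (-1, -2).

Step 2 — invert Sigma. det(Sigma) = 8·6 - (2)² = 44.
  Sigma^{-1} = (1/det) · [[d, -b], [-b, a]] = [[0.1364, -0.0455],
 [-0.0455, 0.1818]].

Step 3 — form the quadratic (x - mu)^T · Sigma^{-1} · (x - mu):
  Sigma^{-1} · (x - mu) = (-0.0455, -0.3182).
  (x - mu)^T · [Sigma^{-1} · (x - mu)] = (-1)·(-0.0455) + (-2)·(-0.3182) = 0.6818.

Step 4 — take square root: d = √(0.6818) ≈ 0.8257.

d(x, mu) = √(0.6818) ≈ 0.8257


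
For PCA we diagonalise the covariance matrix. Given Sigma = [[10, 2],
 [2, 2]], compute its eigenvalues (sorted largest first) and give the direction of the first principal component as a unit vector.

Step 1 — characteristic polynomial of 2×2 Sigma:
  det(Sigma - λI) = λ² - trace · λ + det = 0.
  trace = 10 + 2 = 12, det = 10·2 - (2)² = 16.
Step 2 — discriminant:
  Δ = trace² - 4·det = 144 - 64 = 80.
Step 3 — eigenvalues:
  λ = (trace ± √Δ)/2 = (12 ± 8.9443)/2,
  λ_1 = 10.4721,  λ_2 = 1.5279.

Step 4 — unit eigenvector for λ_1: solve (Sigma - λ_1 I)v = 0. First row:
  (10 - 10.4721)·v_x + (2)·v_y = 0, i.e. (-0.4721)·v_x + (2)·v_y = 0,
  so v ∝ (b, λ_1 - a) = (2, 0.4721) = u.
  ||u|| = √((2)² + (0.4721)²) = √(4.2229) ≈ 2.055,
  v_1 = u/||u|| ≈ (0.9732, 0.2298) (||v_1|| = 1).

λ_1 = 10.4721,  λ_2 = 1.5279;  v_1 ≈ (0.9732, 0.2298)


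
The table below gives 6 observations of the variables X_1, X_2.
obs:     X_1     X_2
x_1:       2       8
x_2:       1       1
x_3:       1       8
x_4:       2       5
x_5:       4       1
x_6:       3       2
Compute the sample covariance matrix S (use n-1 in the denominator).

Step 1 — column means:
  mean(X_1) = (2 + 1 + 1 + 2 + 4 + 3) / 6 = 13/6 = 2.1667
  mean(X_2) = (8 + 1 + 8 + 5 + 1 + 2) / 6 = 25/6 = 4.1667

Step 2 — sample covariance S[i,j] = (1/(n-1)) · Σ_k (x_{k,i} - mean_i) · (x_{k,j} - mean_j), with n-1 = 5.
  S[X_1,X_1] = ((-0.1667)·(-0.1667) + (-1.1667)·(-1.1667) + (-1.1667)·(-1.1667) + (-0.1667)·(-0.1667) + (1.8333)·(1.8333) + (0.8333)·(0.8333)) / 5 = 6.8333/5 = 1.3667
  S[X_1,X_2] = ((-0.1667)·(3.8333) + (-1.1667)·(-3.1667) + (-1.1667)·(3.8333) + (-0.1667)·(0.8333) + (1.8333)·(-3.1667) + (0.8333)·(-2.1667)) / 5 = -9.1667/5 = -1.8333
  S[X_2,X_2] = ((3.8333)·(3.8333) + (-3.1667)·(-3.1667) + (3.8333)·(3.8333) + (0.8333)·(0.8333) + (-3.1667)·(-3.1667) + (-2.1667)·(-2.1667)) / 5 = 54.8333/5 = 10.9667

S is symmetric (S[j,i] = S[i,j]). Assembling:

S = [[1.3667, -1.8333],
 [-1.8333, 10.9667]]


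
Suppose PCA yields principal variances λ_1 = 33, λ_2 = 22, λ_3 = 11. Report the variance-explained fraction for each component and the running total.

Step 1 — total variance = trace(Sigma) = Σ λ_i = 33 + 22 + 11 = 66.

Step 2 — fraction explained by component i = λ_i / Σ λ:
  PC1: 33/66 = 0.5
  PC2: 22/66 = 0.3333
  PC3: 11/66 = 0.1667

Step 3 — cumulative fraction after k components = (λ_1 + ... + λ_k) / Σ λ:
  k = 1: 33/66 = 0.5
  k = 2: (33 + 22)/66 = 55/66 = 0.8333
  k = 3: (33 + 22 + 11)/66 = 66/66 = 1

Summary (fraction, with percent):

explained: PC1 0.5 (50%), PC2 0.3333 (33.33%), PC3 0.1667 (16.67%);  cumulative: 0.5, 0.8333, 1


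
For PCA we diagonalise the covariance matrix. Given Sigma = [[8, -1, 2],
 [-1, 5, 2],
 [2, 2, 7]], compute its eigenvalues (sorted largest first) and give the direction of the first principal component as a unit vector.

Step 1 — characteristic polynomial p(λ) = det(λI - Sigma) = λ³ - tr·λ² + c_1·λ - det, where tr = trace, c_1 = sum of the principal 2×2 minors, det = det(Sigma):
  tr = 8 + 5 + 7 = 20,
  c_1 = (8·5 - (-1)²) + (8·7 - (2)²) + (5·7 - (2)²) = 39 + 52 + 31 = 122,
  det = 8·(5·7 - (2)²) - (-1)·((-1)·7 - (2)·(2)) + (2)·((-1)·(2) - 5·(2)) = 8·(31) - (-1)·(-11) + (2)·(-12) = 213.
  So p(λ) = λ³ - 20λ² + 122λ - 213.
Step 2 — look for an integer root (rational root theorem: any rational root is an integer divisor of 213). Testing λ = 3:
  p(3) = 27 - 180 + 366 - 213 = 0  ✓
  Dividing out (λ - 3): p(λ) = (λ - 3)(λ² - 17λ + 71).
Step 3 — remaining eigenvalues from the quadratic λ² - 17λ + 71 = 0:
  Δ = 17² - 4·71 = 289 - 284 = 5,  λ = (17 ± √5)/2 = (17 ± 2.2361)/2 ≈ 9.618 or 7.382.
  Sorted: λ_1 = 9.618,  λ_2 = 7.382,  λ_3 = 3  (check: sum = 20 = tr ✓).

Step 4 — unit eigenvector for λ_1 ≈ 9.618: v spans the null space of (Sigma - λ_1 I), whose rows are
  r_1 = (-1.618, -1, 2),  r_2 = (-1, -4.618, 2),  r_3 = (2, 2, -2.618).
  v is orthogonal to every row, so take v ∝ r_1 × r_2 = ((-1)·(2) - (2)·(-4.618), (2)·(-1) - (-1.618)·(2), (-1.618)·(-4.618) - (-1)·(-1)) ≈ (7.2361, 1.2361, 6.4721).
  Let u = (7.2361, 1.2361, 6.4721).
  ||u|| = √((7.2361)² + (1.2361)² + (6.4721)²) = √(95.7771) ≈ 9.7866,  v_1 = u/||u|| ≈ (0.7394, 0.1263, 0.6613) (||v_1|| = 1).

λ_1 = 9.618,  λ_2 = 7.382,  λ_3 = 3;  v_1 ≈ (0.7394, 0.1263, 0.6613)


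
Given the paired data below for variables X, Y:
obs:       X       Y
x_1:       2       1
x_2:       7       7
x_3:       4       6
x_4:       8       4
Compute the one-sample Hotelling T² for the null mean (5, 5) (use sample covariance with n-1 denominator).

Step 1 — sample mean vector:
  mean(X) = (2 + 7 + 4 + 8) / 4 = 21/4 = 5.25
  mean(Y) = (1 + 7 + 6 + 4) / 4 = 18/4 = 4.5
  x̄ = (5.25, 4.5),  deviation x̄ - mu_0 = (5.25, 4.5) - (5, 5) = (0.25, -0.5).

Step 2 — sample covariance matrix, S[i,j] = (1/(n-1)) · Σ_k (x_{k,i} - mean_i) · (x_{k,j} - mean_j), divisor n-1 = 3:
  S[X,X] = ((-3.25)·(-3.25) + (1.75)·(1.75) + (-1.25)·(-1.25) + (2.75)·(2.75)) / 3 = 22.75/3 = 7.5833
  S[X,Y] = ((-3.25)·(-3.5) + (1.75)·(2.5) + (-1.25)·(1.5) + (2.75)·(-0.5)) / 3 = 12.5/3 = 4.1667
  S[Y,Y] = ((-3.5)·(-3.5) + (2.5)·(2.5) + (1.5)·(1.5) + (-0.5)·(-0.5)) / 3 = 21/3 = 7
  S = [[7.5833, 4.1667],
 [4.1667, 7]].

Step 3 — invert S. det(S) = 7.5833·7 - (4.1667)² = 35.7222.
  S^{-1} = (1/det) · [[d, -b], [-b, a]] = [[0.196, -0.1166],
 [-0.1166, 0.2123]].

Step 4 — quadratic form (x̄ - mu_0)^T · S^{-1} · (x̄ - mu_0):
  S^{-1} · (x̄ - mu_0) = (0.1073, -0.1353),
  (x̄ - mu_0)^T · [...] = (0.25)·(0.1073) + (-0.5)·(-0.1353) = 0.0945.

Step 5 — scale by n: T² = 4 · 0.0945 = 0.3779.

T² ≈ 0.3779


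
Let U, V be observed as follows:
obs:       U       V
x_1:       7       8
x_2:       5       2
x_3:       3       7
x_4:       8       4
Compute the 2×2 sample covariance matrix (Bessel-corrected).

Step 1 — column means:
  mean(U) = (7 + 5 + 3 + 8) / 4 = 23/4 = 5.75
  mean(V) = (8 + 2 + 7 + 4) / 4 = 21/4 = 5.25

Step 2 — sample covariance S[i,j] = (1/(n-1)) · Σ_k (x_{k,i} - mean_i) · (x_{k,j} - mean_j), with n-1 = 3.
  S[U,U] = ((1.25)·(1.25) + (-0.75)·(-0.75) + (-2.75)·(-2.75) + (2.25)·(2.25)) / 3 = 14.75/3 = 4.9167
  S[U,V] = ((1.25)·(2.75) + (-0.75)·(-3.25) + (-2.75)·(1.75) + (2.25)·(-1.25)) / 3 = -1.75/3 = -0.5833
  S[V,V] = ((2.75)·(2.75) + (-3.25)·(-3.25) + (1.75)·(1.75) + (-1.25)·(-1.25)) / 3 = 22.75/3 = 7.5833

S is symmetric (S[j,i] = S[i,j]). Assembling:

S = [[4.9167, -0.5833],
 [-0.5833, 7.5833]]


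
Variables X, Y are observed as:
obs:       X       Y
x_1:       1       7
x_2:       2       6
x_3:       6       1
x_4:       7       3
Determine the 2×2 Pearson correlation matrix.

Step 1 — column means:
  mean(X) = (1 + 2 + 6 + 7) / 4 = 16/4 = 4
  mean(Y) = (7 + 6 + 1 + 3) / 4 = 17/4 = 4.25

Step 2 — sample variances and covariances s[i,j] = (1/(n-1)) · Σ_k (x_{k,i} - mean_i) · (x_{k,j} - mean_j), with n-1 = 3:
  s[X,X] = ((-3)·(-3) + (-2)·(-2) + (2)·(2) + (3)·(3)) / 3 = 26/3 = 8.6667
  s[X,Y] = ((-3)·(2.75) + (-2)·(1.75) + (2)·(-3.25) + (3)·(-1.25)) / 3 = -22/3 = -7.3333
  s[Y,Y] = ((2.75)·(2.75) + (1.75)·(1.75) + (-3.25)·(-3.25) + (-1.25)·(-1.25)) / 3 = 22.75/3 = 7.5833
  Sample standard deviations s_i = √(s[i,i]):
  s(X) = √(8.6667) = 2.9439
  s(Y) = √(7.5833) = 2.7538

Step 3 — r_{ij} = s_{ij} / (s_i · s_j):
  r[X,X] = 1 (diagonal).
  r[X,Y] = -7.3333 / (2.9439 · 2.7538) = -7.3333 / 8.1069 = -0.9046
  r[Y,Y] = 1 (diagonal).

R is symmetric with unit diagonal. Assembling:

R = [[1, -0.9046],
 [-0.9046, 1]]


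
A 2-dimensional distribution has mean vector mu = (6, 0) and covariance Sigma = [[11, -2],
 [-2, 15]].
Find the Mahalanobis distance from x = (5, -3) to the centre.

Step 1 — centre the observation: (x - mu) = (-1, -3).

Step 2 — invert Sigma. det(Sigma) = 11·15 - (-2)² = 161.
  Sigma^{-1} = (1/det) · [[d, -b], [-b, a]] = [[0.0932, 0.0124],
 [0.0124, 0.0683]].

Step 3 — form the quadratic (x - mu)^T · Sigma^{-1} · (x - mu):
  Sigma^{-1} · (x - mu) = (-0.1304, -0.2174).
  (x - mu)^T · [Sigma^{-1} · (x - mu)] = (-1)·(-0.1304) + (-3)·(-0.2174) = 0.7826.

Step 4 — take square root: d = √(0.7826) ≈ 0.8847.

d(x, mu) = √(0.7826) ≈ 0.8847


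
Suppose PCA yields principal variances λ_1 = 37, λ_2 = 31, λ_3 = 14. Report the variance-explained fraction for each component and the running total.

Step 1 — total variance = trace(Sigma) = Σ λ_i = 37 + 31 + 14 = 82.

Step 2 — fraction explained by component i = λ_i / Σ λ:
  PC1: 37/82 = 0.4512
  PC2: 31/82 = 0.378
  PC3: 14/82 = 0.1707

Step 3 — cumulative fraction after k components = (λ_1 + ... + λ_k) / Σ λ:
  k = 1: 37/82 = 0.4512
  k = 2: (37 + 31)/82 = 68/82 = 0.8293
  k = 3: (37 + 31 + 14)/82 = 82/82 = 1

Summary (fraction, with percent):

explained: PC1 0.4512 (45.12%), PC2 0.378 (37.8%), PC3 0.1707 (17.07%);  cumulative: 0.4512, 0.8293, 1


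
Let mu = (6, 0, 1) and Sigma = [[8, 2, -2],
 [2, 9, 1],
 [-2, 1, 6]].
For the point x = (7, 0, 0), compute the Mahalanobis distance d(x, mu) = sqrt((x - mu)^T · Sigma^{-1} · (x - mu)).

Step 1 — centre the observation: (x - mu) = (1, 0, -1).

Step 2 — invert Sigma (cofactor / det for 3×3, or solve directly):
  Sigma^{-1} = [[0.1489, -0.0393, 0.0562],
 [-0.0393, 0.1236, -0.0337],
 [0.0562, -0.0337, 0.191]].

Step 3 — form the quadratic (x - mu)^T · Sigma^{-1} · (x - mu):
  Sigma^{-1} · (x - mu) = (0.0927, -0.0056, -0.1348).
  (x - mu)^T · [Sigma^{-1} · (x - mu)] = (1)·(0.0927) + (0)·(-0.0056) + (-1)·(-0.1348) = 0.2275.

Step 4 — take square root: d = √(0.2275) ≈ 0.477.

d(x, mu) = √(0.2275) ≈ 0.477


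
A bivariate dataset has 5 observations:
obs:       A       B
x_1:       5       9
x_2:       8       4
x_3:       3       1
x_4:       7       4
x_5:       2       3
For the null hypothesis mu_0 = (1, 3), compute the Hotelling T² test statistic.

Step 1 — sample mean vector:
  mean(A) = (5 + 8 + 3 + 7 + 2) / 5 = 25/5 = 5
  mean(B) = (9 + 4 + 1 + 4 + 3) / 5 = 21/5 = 4.2
  x̄ = (5, 4.2),  deviation x̄ - mu_0 = (5, 4.2) - (1, 3) = (4, 1.2).

Step 2 — sample covariance matrix, S[i,j] = (1/(n-1)) · Σ_k (x_{k,i} - mean_i) · (x_{k,j} - mean_j), divisor n-1 = 4:
  S[A,A] = ((0)·(0) + (3)·(3) + (-2)·(-2) + (2)·(2) + (-3)·(-3)) / 4 = 26/4 = 6.5
  S[A,B] = ((0)·(4.8) + (3)·(-0.2) + (-2)·(-3.2) + (2)·(-0.2) + (-3)·(-1.2)) / 4 = 9/4 = 2.25
  S[B,B] = ((4.8)·(4.8) + (-0.2)·(-0.2) + (-3.2)·(-3.2) + (-0.2)·(-0.2) + (-1.2)·(-1.2)) / 4 = 34.8/4 = 8.7
  S = [[6.5, 2.25],
 [2.25, 8.7]].

Step 3 — invert S. det(S) = 6.5·8.7 - (2.25)² = 51.4875.
  S^{-1} = (1/det) · [[d, -b], [-b, a]] = [[0.169, -0.0437],
 [-0.0437, 0.1262]].

Step 4 — quadratic form (x̄ - mu_0)^T · S^{-1} · (x̄ - mu_0):
  S^{-1} · (x̄ - mu_0) = (0.6235, -0.0233),
  (x̄ - mu_0)^T · [...] = (4)·(0.6235) + (1.2)·(-0.0233) = 2.4658.

Step 5 — scale by n: T² = 5 · 2.4658 = 12.3292.

T² ≈ 12.3292


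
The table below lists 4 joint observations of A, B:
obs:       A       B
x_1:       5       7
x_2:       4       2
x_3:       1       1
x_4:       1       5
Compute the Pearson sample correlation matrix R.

Step 1 — column means:
  mean(A) = (5 + 4 + 1 + 1) / 4 = 11/4 = 2.75
  mean(B) = (7 + 2 + 1 + 5) / 4 = 15/4 = 3.75

Step 2 — sample variances and covariances s[i,j] = (1/(n-1)) · Σ_k (x_{k,i} - mean_i) · (x_{k,j} - mean_j), with n-1 = 3:
  s[A,A] = ((2.25)·(2.25) + (1.25)·(1.25) + (-1.75)·(-1.75) + (-1.75)·(-1.75)) / 3 = 12.75/3 = 4.25
  s[A,B] = ((2.25)·(3.25) + (1.25)·(-1.75) + (-1.75)·(-2.75) + (-1.75)·(1.25)) / 3 = 7.75/3 = 2.5833
  s[B,B] = ((3.25)·(3.25) + (-1.75)·(-1.75) + (-2.75)·(-2.75) + (1.25)·(1.25)) / 3 = 22.75/3 = 7.5833
  Sample standard deviations s_i = √(s[i,i]):
  s(A) = √(4.25) = 2.0616
  s(B) = √(7.5833) = 2.7538

Step 3 — r_{ij} = s_{ij} / (s_i · s_j):
  r[A,A] = 1 (diagonal).
  r[A,B] = 2.5833 / (2.0616 · 2.7538) = 2.5833 / 5.6771 = 0.455
  r[B,B] = 1 (diagonal).

R is symmetric with unit diagonal. Assembling:

R = [[1, 0.455],
 [0.455, 1]]


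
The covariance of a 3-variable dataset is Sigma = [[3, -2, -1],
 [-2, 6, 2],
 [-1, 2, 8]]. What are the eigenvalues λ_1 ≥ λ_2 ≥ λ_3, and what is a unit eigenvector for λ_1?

Step 1 — characteristic polynomial p(λ) = det(λI - Sigma) = λ³ - tr·λ² + c_1·λ - det, where tr = trace, c_1 = sum of the principal 2×2 minors, det = det(Sigma):
  tr = 3 + 6 + 8 = 17,
  c_1 = (3·6 - (-2)²) + (3·8 - (-1)²) + (6·8 - (2)²) = 14 + 23 + 44 = 81,
  det = 3·(6·8 - (2)²) - (-2)·((-2)·8 - (2)·(-1)) + (-1)·((-2)·(2) - 6·(-1)) = 3·(44) - (-2)·(-14) + (-1)·(2) = 102.
  So p(λ) = λ³ - 17λ² + 81λ - 102.
Step 2 — look for an integer root (rational root theorem: any rational root is an integer divisor of 102). Testing λ = 2:
  p(2) = 8 - 68 + 162 - 102 = 0  ✓
  Dividing out (λ - 2): p(λ) = (λ - 2)(λ² - 15λ + 51).
Step 3 — remaining eigenvalues from the quadratic λ² - 15λ + 51 = 0:
  Δ = 15² - 4·51 = 225 - 204 = 21,  λ = (15 ± √21)/2 = (15 ± 4.5826)/2 ≈ 9.7913 or 5.2087.
  Sorted: λ_1 = 9.7913,  λ_2 = 5.2087,  λ_3 = 2  (check: sum = 17 = tr ✓).

Step 4 — unit eigenvector for λ_1 ≈ 9.7913: v spans the null space of (Sigma - λ_1 I), whose rows are
  r_1 = (-6.7913, -2, -1),  r_2 = (-2, -3.7913, 2),  r_3 = (-1, 2, -1.7913).
  v is orthogonal to every row, so take v ∝ r_1 × r_2 = ((-2)·(2) - (-1)·(-3.7913), (-1)·(-2) - (-6.7913)·(2), (-6.7913)·(-3.7913) - (-2)·(-2)) ≈ (-7.7913, 15.5826, 21.7477).
  Rescale (multiply by -1 so the first nonzero entry is positive): u = (7.7913, -15.5826, -21.7477).
  ||u|| = √((7.7913)² + (-15.5826)² + (-21.7477)²) = √(776.4845) ≈ 27.8655,  v_1 = u/||u|| ≈ (0.2796, -0.5592, -0.7805) (||v_1|| = 1).

λ_1 = 9.7913,  λ_2 = 5.2087,  λ_3 = 2;  v_1 ≈ (0.2796, -0.5592, -0.7805)


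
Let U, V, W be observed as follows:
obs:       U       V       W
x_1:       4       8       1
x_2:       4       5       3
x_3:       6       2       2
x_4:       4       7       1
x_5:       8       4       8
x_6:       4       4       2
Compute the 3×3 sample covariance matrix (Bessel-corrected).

Step 1 — column means:
  mean(U) = (4 + 4 + 6 + 4 + 8 + 4) / 6 = 30/6 = 5
  mean(V) = (8 + 5 + 2 + 7 + 4 + 4) / 6 = 30/6 = 5
  mean(W) = (1 + 3 + 2 + 1 + 8 + 2) / 6 = 17/6 = 2.8333

Step 2 — sample covariance S[i,j] = (1/(n-1)) · Σ_k (x_{k,i} - mean_i) · (x_{k,j} - mean_j), with n-1 = 5.
  S[U,U] = ((-1)·(-1) + (-1)·(-1) + (1)·(1) + (-1)·(-1) + (3)·(3) + (-1)·(-1)) / 5 = 14/5 = 2.8
  S[U,V] = ((-1)·(3) + (-1)·(0) + (1)·(-3) + (-1)·(2) + (3)·(-1) + (-1)·(-1)) / 5 = -10/5 = -2
  S[U,W] = ((-1)·(-1.8333) + (-1)·(0.1667) + (1)·(-0.8333) + (-1)·(-1.8333) + (3)·(5.1667) + (-1)·(-0.8333)) / 5 = 19/5 = 3.8
  S[V,V] = ((3)·(3) + (0)·(0) + (-3)·(-3) + (2)·(2) + (-1)·(-1) + (-1)·(-1)) / 5 = 24/5 = 4.8
  S[V,W] = ((3)·(-1.8333) + (0)·(0.1667) + (-3)·(-0.8333) + (2)·(-1.8333) + (-1)·(5.1667) + (-1)·(-0.8333)) / 5 = -11/5 = -2.2
  S[W,W] = ((-1.8333)·(-1.8333) + (0.1667)·(0.1667) + (-0.8333)·(-0.8333) + (-1.8333)·(-1.8333) + (5.1667)·(5.1667) + (-0.8333)·(-0.8333)) / 5 = 34.8333/5 = 6.9667

S is symmetric (S[j,i] = S[i,j]). Assembling:

S = [[2.8, -2, 3.8],
 [-2, 4.8, -2.2],
 [3.8, -2.2, 6.9667]]


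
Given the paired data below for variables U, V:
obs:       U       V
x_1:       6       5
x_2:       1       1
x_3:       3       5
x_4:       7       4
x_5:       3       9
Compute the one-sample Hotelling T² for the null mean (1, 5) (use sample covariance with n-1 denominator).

Step 1 — sample mean vector:
  mean(U) = (6 + 1 + 3 + 7 + 3) / 5 = 20/5 = 4
  mean(V) = (5 + 1 + 5 + 4 + 9) / 5 = 24/5 = 4.8
  x̄ = (4, 4.8),  deviation x̄ - mu_0 = (4, 4.8) - (1, 5) = (3, -0.2).

Step 2 — sample covariance matrix, S[i,j] = (1/(n-1)) · Σ_k (x_{k,i} - mean_i) · (x_{k,j} - mean_j), divisor n-1 = 4:
  S[U,U] = ((2)·(2) + (-3)·(-3) + (-1)·(-1) + (3)·(3) + (-1)·(-1)) / 4 = 24/4 = 6
  S[U,V] = ((2)·(0.2) + (-3)·(-3.8) + (-1)·(0.2) + (3)·(-0.8) + (-1)·(4.2)) / 4 = 5/4 = 1.25
  S[V,V] = ((0.2)·(0.2) + (-3.8)·(-3.8) + (0.2)·(0.2) + (-0.8)·(-0.8) + (4.2)·(4.2)) / 4 = 32.8/4 = 8.2
  S = [[6, 1.25],
 [1.25, 8.2]].

Step 3 — invert S. det(S) = 6·8.2 - (1.25)² = 47.6375.
  S^{-1} = (1/det) · [[d, -b], [-b, a]] = [[0.1721, -0.0262],
 [-0.0262, 0.126]].

Step 4 — quadratic form (x̄ - mu_0)^T · S^{-1} · (x̄ - mu_0):
  S^{-1} · (x̄ - mu_0) = (0.5216, -0.1039),
  (x̄ - mu_0)^T · [...] = (3)·(0.5216) + (-0.2)·(-0.1039) = 1.5857.

Step 5 — scale by n: T² = 5 · 1.5857 = 7.9286.

T² ≈ 7.9286


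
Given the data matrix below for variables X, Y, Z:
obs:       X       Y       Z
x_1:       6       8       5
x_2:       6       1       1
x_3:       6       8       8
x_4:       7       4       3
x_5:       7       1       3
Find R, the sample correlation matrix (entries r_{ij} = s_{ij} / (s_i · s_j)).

Step 1 — column means:
  mean(X) = (6 + 6 + 6 + 7 + 7) / 5 = 32/5 = 6.4
  mean(Y) = (8 + 1 + 8 + 4 + 1) / 5 = 22/5 = 4.4
  mean(Z) = (5 + 1 + 8 + 3 + 3) / 5 = 20/5 = 4

Step 2 — sample variances and covariances s[i,j] = (1/(n-1)) · Σ_k (x_{k,i} - mean_i) · (x_{k,j} - mean_j), with n-1 = 4:
  s[X,X] = ((-0.4)·(-0.4) + (-0.4)·(-0.4) + (-0.4)·(-0.4) + (0.6)·(0.6) + (0.6)·(0.6)) / 4 = 1.2/4 = 0.3
  s[X,Y] = ((-0.4)·(3.6) + (-0.4)·(-3.4) + (-0.4)·(3.6) + (0.6)·(-0.4) + (0.6)·(-3.4)) / 4 = -3.8/4 = -0.95
  s[X,Z] = ((-0.4)·(1) + (-0.4)·(-3) + (-0.4)·(4) + (0.6)·(-1) + (0.6)·(-1)) / 4 = -2/4 = -0.5
  s[Y,Y] = ((3.6)·(3.6) + (-3.4)·(-3.4) + (3.6)·(3.6) + (-0.4)·(-0.4) + (-3.4)·(-3.4)) / 4 = 49.2/4 = 12.3
  s[Y,Z] = ((3.6)·(1) + (-3.4)·(-3) + (3.6)·(4) + (-0.4)·(-1) + (-3.4)·(-1)) / 4 = 32/4 = 8
  s[Z,Z] = ((1)·(1) + (-3)·(-3) + (4)·(4) + (-1)·(-1) + (-1)·(-1)) / 4 = 28/4 = 7
  Sample standard deviations s_i = √(s[i,i]):
  s(X) = √(0.3) = 0.5477
  s(Y) = √(12.3) = 3.5071
  s(Z) = √(7) = 2.6458

Step 3 — r_{ij} = s_{ij} / (s_i · s_j):
  r[X,X] = 1 (diagonal).
  r[X,Y] = -0.95 / (0.5477 · 3.5071) = -0.95 / 1.9209 = -0.4946
  r[X,Z] = -0.5 / (0.5477 · 2.6458) = -0.5 / 1.4491 = -0.345
  r[Y,Y] = 1 (diagonal).
  r[Y,Z] = 8 / (3.5071 · 2.6458) = 8 / 9.279 = 0.8622
  r[Z,Z] = 1 (diagonal).

R is symmetric with unit diagonal. Assembling:

R = [[1, -0.4946, -0.345],
 [-0.4946, 1, 0.8622],
 [-0.345, 0.8622, 1]]


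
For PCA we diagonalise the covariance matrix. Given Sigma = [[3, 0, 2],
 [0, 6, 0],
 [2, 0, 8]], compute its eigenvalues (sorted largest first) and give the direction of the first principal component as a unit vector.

Step 1 — characteristic polynomial p(λ) = det(λI - Sigma) = λ³ - tr·λ² + c_1·λ - det, where tr = trace, c_1 = sum of the principal 2×2 minors, det = det(Sigma):
  tr = 3 + 6 + 8 = 17,
  c_1 = (3·6 - (0)²) + (3·8 - (2)²) + (6·8 - (0)²) = 18 + 20 + 48 = 86,
  det = 3·(6·8 - (0)²) - (0)·((0)·8 - (0)·(2)) + (2)·((0)·(0) - 6·(2)) = 3·(48) - (0)·(0) + (2)·(-12) = 120.
  So p(λ) = λ³ - 17λ² + 86λ - 120.
Step 2 — look for an integer root (rational root theorem: any rational root is an integer divisor of 120). Testing λ = 6:
  p(6) = 216 - 612 + 516 - 120 = 0  ✓
  Dividing out (λ - 6): p(λ) = (λ - 6)(λ² - 11λ + 20).
Step 3 — remaining eigenvalues from the quadratic λ² - 11λ + 20 = 0:
  Δ = 11² - 4·20 = 121 - 80 = 41,  λ = (11 ± √41)/2 = (11 ± 6.4031)/2 ≈ 8.7016 or 2.2984.
  Sorted: λ_1 = 8.7016,  λ_2 = 6,  λ_3 = 2.2984  (check: sum = 17 = tr ✓).

Step 4 — unit eigenvector for λ_1 ≈ 8.7016: v spans the null space of (Sigma - λ_1 I), whose rows are
  r_1 = (-5.7016, 0, 2),  r_2 = (0, -2.7016, 0),  r_3 = (2, 0, -0.7016).
  v is orthogonal to every row, so take v ∝ r_1 × r_2 = ((0)·(0) - (2)·(-2.7016), (2)·(0) - (-5.7016)·(0), (-5.7016)·(-2.7016) - (0)·(0)) ≈ (5.4031, 0, 15.4031).
  Let u = (5.4031, 0, 15.4031).
  ||u|| = √((5.4031)² + (0)² + (15.4031)²) = √(266.45) ≈ 16.3233,  v_1 = u/||u|| ≈ (0.331, 0, 0.9436) (||v_1|| = 1).

λ_1 = 8.7016,  λ_2 = 6,  λ_3 = 2.2984;  v_1 ≈ (0.331, 0, 0.9436)


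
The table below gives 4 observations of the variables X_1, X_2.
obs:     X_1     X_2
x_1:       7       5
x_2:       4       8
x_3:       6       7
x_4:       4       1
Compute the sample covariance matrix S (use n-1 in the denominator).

Step 1 — column means:
  mean(X_1) = (7 + 4 + 6 + 4) / 4 = 21/4 = 5.25
  mean(X_2) = (5 + 8 + 7 + 1) / 4 = 21/4 = 5.25

Step 2 — sample covariance S[i,j] = (1/(n-1)) · Σ_k (x_{k,i} - mean_i) · (x_{k,j} - mean_j), with n-1 = 3.
  S[X_1,X_1] = ((1.75)·(1.75) + (-1.25)·(-1.25) + (0.75)·(0.75) + (-1.25)·(-1.25)) / 3 = 6.75/3 = 2.25
  S[X_1,X_2] = ((1.75)·(-0.25) + (-1.25)·(2.75) + (0.75)·(1.75) + (-1.25)·(-4.25)) / 3 = 2.75/3 = 0.9167
  S[X_2,X_2] = ((-0.25)·(-0.25) + (2.75)·(2.75) + (1.75)·(1.75) + (-4.25)·(-4.25)) / 3 = 28.75/3 = 9.5833

S is symmetric (S[j,i] = S[i,j]). Assembling:

S = [[2.25, 0.9167],
 [0.9167, 9.5833]]


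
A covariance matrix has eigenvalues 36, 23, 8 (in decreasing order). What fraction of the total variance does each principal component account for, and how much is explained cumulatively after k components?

Step 1 — total variance = trace(Sigma) = Σ λ_i = 36 + 23 + 8 = 67.

Step 2 — fraction explained by component i = λ_i / Σ λ:
  PC1: 36/67 = 0.5373
  PC2: 23/67 = 0.3433
  PC3: 8/67 = 0.1194

Step 3 — cumulative fraction after k components = (λ_1 + ... + λ_k) / Σ λ:
  k = 1: 36/67 = 0.5373
  k = 2: (36 + 23)/67 = 59/67 = 0.8806
  k = 3: (36 + 23 + 8)/67 = 67/67 = 1

Summary (fraction, with percent):

explained: PC1 0.5373 (53.73%), PC2 0.3433 (34.33%), PC3 0.1194 (11.94%);  cumulative: 0.5373, 0.8806, 1


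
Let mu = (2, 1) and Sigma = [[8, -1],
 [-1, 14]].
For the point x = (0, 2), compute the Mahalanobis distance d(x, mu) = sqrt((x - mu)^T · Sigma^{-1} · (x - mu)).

Step 1 — centre the observation: (x - mu) = (-2, 1).

Step 2 — invert Sigma. det(Sigma) = 8·14 - (-1)² = 111.
  Sigma^{-1} = (1/det) · [[d, -b], [-b, a]] = [[0.1261, 0.009],
 [0.009, 0.0721]].

Step 3 — form the quadratic (x - mu)^T · Sigma^{-1} · (x - mu):
  Sigma^{-1} · (x - mu) = (-0.2432, 0.0541).
  (x - mu)^T · [Sigma^{-1} · (x - mu)] = (-2)·(-0.2432) + (1)·(0.0541) = 0.5405.

Step 4 — take square root: d = √(0.5405) ≈ 0.7352.

d(x, mu) = √(0.5405) ≈ 0.7352


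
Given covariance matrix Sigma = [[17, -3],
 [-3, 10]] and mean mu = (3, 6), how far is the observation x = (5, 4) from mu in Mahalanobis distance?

Step 1 — centre the observation: (x - mu) = (2, -2).

Step 2 — invert Sigma. det(Sigma) = 17·10 - (-3)² = 161.
  Sigma^{-1} = (1/det) · [[d, -b], [-b, a]] = [[0.0621, 0.0186],
 [0.0186, 0.1056]].

Step 3 — form the quadratic (x - mu)^T · Sigma^{-1} · (x - mu):
  Sigma^{-1} · (x - mu) = (0.087, -0.1739).
  (x - mu)^T · [Sigma^{-1} · (x - mu)] = (2)·(0.087) + (-2)·(-0.1739) = 0.5217.

Step 4 — take square root: d = √(0.5217) ≈ 0.7223.

d(x, mu) = √(0.5217) ≈ 0.7223
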